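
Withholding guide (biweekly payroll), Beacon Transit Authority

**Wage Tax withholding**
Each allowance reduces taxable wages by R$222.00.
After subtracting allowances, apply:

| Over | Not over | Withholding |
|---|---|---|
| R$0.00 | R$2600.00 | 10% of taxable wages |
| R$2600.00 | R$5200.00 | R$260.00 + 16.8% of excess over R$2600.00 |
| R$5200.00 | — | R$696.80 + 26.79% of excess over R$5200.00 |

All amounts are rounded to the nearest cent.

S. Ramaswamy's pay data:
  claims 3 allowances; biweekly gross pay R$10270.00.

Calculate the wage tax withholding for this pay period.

R$1876.63

Wage Tax: taxable = R$10270.00 − 3×R$222.00 = R$9604.00
  R$696.80 + 26.79% × (R$9604.00 − R$5200.00) = R$696.80 + 26.79% × R$4404.00 = R$1876.63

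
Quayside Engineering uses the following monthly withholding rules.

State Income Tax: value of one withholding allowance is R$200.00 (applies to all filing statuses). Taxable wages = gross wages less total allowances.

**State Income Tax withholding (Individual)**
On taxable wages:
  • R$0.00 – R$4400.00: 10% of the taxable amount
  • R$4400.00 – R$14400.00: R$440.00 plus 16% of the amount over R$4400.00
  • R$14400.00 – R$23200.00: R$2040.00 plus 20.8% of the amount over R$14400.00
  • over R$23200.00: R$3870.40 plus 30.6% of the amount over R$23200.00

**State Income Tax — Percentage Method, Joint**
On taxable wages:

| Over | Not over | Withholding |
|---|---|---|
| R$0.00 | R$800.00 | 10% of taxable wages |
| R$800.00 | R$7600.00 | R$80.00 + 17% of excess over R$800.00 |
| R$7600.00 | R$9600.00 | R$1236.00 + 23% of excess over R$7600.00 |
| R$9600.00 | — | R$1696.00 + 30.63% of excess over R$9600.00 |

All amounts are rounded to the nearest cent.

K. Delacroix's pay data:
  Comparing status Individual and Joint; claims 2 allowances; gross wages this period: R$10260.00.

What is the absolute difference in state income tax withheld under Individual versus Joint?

R$462.04

State Income Tax (Individual): taxable = R$10260.00 − 2×R$200.00 = R$9860.00
  R$440.00 + 16% × (R$9860.00 − R$4400.00) = R$440.00 + 16% × R$5460.00 = R$1313.60
State Income Tax (Joint): taxable = R$10260.00 − 2×R$200.00 = R$9860.00
  R$1696.00 + 30.63% × (R$9860.00 − R$9600.00) = R$1696.00 + 30.63% × R$260.00 = R$1775.64
Difference: |R$1313.60 − R$1775.64| = R$462.04 (higher under Joint)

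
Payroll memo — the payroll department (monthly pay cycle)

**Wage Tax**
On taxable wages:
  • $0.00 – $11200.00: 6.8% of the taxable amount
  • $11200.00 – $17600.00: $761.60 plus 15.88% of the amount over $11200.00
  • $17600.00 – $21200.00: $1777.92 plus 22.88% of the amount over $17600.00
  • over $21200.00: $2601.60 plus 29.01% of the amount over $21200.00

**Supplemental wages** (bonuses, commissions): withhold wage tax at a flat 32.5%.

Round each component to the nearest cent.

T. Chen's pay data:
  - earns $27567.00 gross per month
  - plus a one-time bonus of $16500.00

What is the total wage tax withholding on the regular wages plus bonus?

Wage Tax: taxable = $27567.00
  $2601.60 + 29.01% × ($27567.00 − $21200.00) = $2601.60 + 29.01% × $6367.00 = $4448.67
Supplemental (32.5% flat on bonus): 32.5% × $16500.00 = $5362.50
Total wage tax: $4448.67 + $5362.50 = $9811.17

$9811.17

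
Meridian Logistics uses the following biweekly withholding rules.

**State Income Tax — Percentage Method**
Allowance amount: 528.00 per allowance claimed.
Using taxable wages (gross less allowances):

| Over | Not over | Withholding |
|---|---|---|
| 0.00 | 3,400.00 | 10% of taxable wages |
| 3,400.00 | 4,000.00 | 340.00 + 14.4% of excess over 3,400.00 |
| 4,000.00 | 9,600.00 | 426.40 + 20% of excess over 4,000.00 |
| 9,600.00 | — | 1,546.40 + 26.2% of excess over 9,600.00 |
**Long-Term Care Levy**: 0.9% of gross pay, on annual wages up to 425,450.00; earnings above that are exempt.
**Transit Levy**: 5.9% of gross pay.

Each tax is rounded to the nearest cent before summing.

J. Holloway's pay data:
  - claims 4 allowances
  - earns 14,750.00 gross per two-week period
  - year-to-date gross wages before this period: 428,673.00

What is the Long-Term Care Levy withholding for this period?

Long-Term Care Levy: YTD 428,673.00 ≥ cap 425,450.00 → 0.00

0.00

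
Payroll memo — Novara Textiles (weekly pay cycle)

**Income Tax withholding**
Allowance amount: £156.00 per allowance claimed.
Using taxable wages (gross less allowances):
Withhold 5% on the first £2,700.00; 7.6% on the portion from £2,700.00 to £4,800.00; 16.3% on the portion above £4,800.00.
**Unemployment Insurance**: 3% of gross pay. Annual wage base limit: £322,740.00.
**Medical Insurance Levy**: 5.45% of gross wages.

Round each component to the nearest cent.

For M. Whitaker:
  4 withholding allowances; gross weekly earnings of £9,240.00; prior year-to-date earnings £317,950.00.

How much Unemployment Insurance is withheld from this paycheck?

Unemployment Insurance: cap £322,740.00 − YTD £317,950.00 = £4,790.00 subject; 3% × £4,790.00 = £143.70

£143.70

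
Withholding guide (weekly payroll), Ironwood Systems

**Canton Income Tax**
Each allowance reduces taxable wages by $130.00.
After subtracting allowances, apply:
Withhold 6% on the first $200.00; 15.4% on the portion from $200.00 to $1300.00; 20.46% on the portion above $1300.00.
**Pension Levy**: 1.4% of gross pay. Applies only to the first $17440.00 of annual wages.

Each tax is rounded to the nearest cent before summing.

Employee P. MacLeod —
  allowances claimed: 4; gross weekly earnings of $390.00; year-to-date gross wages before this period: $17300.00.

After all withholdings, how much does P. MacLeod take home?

Canton Income Tax: taxable = $390.00 − 4×$130.00 = $-130.00
  Taxable ≤ 0 → $0.00
Pension Levy: cap $17440.00 − YTD $17300.00 = $140.00 subject; 1.4% × $140.00 = $1.96
Total withheld: $0.00 + $1.96 = $1.96
Net pay: $390.00 − $1.96 = $388.04

$388.04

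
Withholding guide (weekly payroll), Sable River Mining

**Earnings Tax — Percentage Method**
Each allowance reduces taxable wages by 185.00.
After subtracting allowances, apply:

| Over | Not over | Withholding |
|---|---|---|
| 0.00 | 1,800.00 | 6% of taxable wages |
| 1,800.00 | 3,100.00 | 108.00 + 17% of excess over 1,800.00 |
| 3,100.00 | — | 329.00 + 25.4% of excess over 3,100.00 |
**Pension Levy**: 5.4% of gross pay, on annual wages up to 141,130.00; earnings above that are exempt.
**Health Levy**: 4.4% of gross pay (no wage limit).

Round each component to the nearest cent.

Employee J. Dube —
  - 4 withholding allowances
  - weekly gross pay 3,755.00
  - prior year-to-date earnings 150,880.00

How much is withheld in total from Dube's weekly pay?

479.77

Earnings Tax: taxable = 3,755.00 − 4×185.00 = 3,015.00
  108.00 + 17% × (3,015.00 − 1,800.00) = 108.00 + 17% × 1,215.00 = 314.55
Pension Levy: YTD 150,880.00 ≥ cap 141,130.00 → 0.00
Health Levy: 4.4% × 3,755.00 = 165.22
Total: 314.55 + 0.00 + 165.22 = 479.77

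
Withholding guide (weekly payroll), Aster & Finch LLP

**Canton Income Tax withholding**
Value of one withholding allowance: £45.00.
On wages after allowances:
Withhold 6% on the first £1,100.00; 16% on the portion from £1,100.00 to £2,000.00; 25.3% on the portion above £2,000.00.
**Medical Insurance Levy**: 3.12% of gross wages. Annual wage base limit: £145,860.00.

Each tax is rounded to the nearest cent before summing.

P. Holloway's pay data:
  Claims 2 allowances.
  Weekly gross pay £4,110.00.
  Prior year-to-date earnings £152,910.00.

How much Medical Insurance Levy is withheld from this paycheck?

Medical Insurance Levy: YTD £152,910.00 ≥ cap £145,860.00 → £0.00

£0.00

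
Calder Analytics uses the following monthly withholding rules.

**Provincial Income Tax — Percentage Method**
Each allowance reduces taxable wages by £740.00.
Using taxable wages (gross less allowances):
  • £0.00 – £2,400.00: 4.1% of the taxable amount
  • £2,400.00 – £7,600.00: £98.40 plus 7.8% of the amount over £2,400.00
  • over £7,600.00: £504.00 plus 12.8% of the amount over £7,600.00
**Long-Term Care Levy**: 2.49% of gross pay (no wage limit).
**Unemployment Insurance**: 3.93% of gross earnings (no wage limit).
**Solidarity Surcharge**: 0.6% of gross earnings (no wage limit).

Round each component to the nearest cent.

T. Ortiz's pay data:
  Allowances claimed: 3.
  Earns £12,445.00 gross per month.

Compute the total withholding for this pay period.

Provincial Income Tax: taxable = £12,445.00 − 3×£740.00 = £10,225.00
  £504.00 + 12.8% × (£10,225.00 − £7,600.00) = £504.00 + 12.8% × £2,625.00 = £840.00
Long-Term Care Levy: 2.49% × £12,445.00 = £309.88
Unemployment Insurance: 3.93% × £12,445.00 = £489.09
Solidarity Surcharge: 0.6% × £12,445.00 = £74.67
Total: £840.00 + £309.88 + £489.09 + £74.67 = £1,713.64

£1,713.64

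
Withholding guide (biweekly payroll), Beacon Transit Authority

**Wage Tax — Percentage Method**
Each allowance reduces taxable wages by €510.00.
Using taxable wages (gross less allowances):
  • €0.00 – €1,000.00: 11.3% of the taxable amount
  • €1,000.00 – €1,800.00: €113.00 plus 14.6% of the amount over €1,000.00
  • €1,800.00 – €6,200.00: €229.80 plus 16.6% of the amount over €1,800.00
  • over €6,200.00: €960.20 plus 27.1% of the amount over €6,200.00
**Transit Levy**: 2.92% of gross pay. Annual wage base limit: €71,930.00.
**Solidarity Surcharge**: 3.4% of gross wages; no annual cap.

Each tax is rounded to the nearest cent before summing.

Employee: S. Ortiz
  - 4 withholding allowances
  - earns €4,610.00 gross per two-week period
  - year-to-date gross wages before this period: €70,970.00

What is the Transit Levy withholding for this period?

Transit Levy: cap €71,930.00 − YTD €70,970.00 = €960.00 subject; 2.92% × €960.00 = €28.03

€28.03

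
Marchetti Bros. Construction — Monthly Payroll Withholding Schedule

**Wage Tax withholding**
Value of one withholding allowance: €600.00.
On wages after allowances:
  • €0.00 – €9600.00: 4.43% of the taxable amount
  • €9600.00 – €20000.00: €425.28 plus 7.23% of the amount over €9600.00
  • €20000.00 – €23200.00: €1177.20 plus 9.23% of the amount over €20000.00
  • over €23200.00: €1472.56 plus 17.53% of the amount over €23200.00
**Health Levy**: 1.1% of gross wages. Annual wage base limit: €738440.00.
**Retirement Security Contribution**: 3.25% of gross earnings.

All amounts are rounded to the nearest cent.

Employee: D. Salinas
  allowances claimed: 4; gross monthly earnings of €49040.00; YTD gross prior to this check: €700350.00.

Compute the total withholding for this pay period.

Wage Tax: taxable = €49040.00 − 4×€600.00 = €46640.00
  €1472.56 + 17.53% × (€46640.00 − €23200.00) = €1472.56 + 17.53% × €23440.00 = €5581.59
Health Levy: cap €738440.00 − YTD €700350.00 = €38090.00 subject; 1.1% × €38090.00 = €418.99
Retirement Security Contribution: 3.25% × €49040.00 = €1593.80
Total: €5581.59 + €418.99 + €1593.80 = €7594.38

€7594.38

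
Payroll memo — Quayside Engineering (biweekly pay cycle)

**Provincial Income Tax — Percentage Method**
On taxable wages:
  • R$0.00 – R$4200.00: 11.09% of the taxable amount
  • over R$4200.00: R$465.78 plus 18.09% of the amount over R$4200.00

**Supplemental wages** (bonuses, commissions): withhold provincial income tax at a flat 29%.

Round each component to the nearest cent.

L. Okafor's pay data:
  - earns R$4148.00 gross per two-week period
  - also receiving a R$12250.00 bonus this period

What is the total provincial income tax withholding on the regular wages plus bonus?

R$4012.51

Provincial Income Tax: taxable = R$4148.00
  11.09% × R$4148.00 = R$460.01
Supplemental (29% flat on bonus): 29% × R$12250.00 = R$3552.50
Total provincial income tax: R$460.01 + R$3552.50 = R$4012.51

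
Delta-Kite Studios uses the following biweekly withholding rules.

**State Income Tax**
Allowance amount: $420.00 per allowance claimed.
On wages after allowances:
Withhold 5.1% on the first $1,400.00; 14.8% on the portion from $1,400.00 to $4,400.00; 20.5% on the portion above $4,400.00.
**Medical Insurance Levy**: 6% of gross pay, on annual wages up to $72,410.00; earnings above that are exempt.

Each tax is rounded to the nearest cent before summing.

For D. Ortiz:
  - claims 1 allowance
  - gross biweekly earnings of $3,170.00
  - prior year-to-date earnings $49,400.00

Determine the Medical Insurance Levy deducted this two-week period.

Medical Insurance Levy: 6% × $3,170.00 = $190.20

$190.20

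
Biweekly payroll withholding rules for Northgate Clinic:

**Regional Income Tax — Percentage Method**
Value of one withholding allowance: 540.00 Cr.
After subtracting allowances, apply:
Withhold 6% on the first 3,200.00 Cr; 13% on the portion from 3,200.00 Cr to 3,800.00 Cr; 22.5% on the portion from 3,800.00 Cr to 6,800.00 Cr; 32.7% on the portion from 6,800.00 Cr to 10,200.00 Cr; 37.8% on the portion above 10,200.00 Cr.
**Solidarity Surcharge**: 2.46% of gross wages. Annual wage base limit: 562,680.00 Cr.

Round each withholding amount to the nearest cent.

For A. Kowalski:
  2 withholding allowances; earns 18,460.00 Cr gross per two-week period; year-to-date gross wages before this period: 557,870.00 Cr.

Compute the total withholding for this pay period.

4,889.17 Cr

Regional Income Tax: taxable = 18,460.00 Cr − 2×540.00 Cr = 17,380.00 Cr
  2,056.80 Cr + 37.8% × (17,380.00 Cr − 10,200.00 Cr) = 2,056.80 Cr + 37.8% × 7,180.00 Cr = 4,770.84 Cr
Solidarity Surcharge: cap 562,680.00 Cr − YTD 557,870.00 Cr = 4,810.00 Cr subject; 2.46% × 4,810.00 Cr = 118.33 Cr
Total: 4,770.84 Cr + 118.33 Cr = 4,889.17 Cr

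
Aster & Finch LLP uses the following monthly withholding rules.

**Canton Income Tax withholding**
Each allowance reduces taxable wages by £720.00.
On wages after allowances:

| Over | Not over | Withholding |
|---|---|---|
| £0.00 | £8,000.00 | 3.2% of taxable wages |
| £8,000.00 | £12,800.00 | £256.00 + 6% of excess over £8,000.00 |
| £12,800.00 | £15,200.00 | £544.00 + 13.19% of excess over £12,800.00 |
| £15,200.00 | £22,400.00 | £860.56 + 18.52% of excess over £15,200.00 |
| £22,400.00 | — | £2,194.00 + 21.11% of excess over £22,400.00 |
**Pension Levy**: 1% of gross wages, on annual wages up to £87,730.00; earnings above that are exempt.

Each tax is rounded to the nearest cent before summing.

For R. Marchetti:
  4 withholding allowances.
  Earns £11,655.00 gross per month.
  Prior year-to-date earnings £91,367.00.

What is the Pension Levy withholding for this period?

Pension Levy: YTD £91,367.00 ≥ cap £87,730.00 → £0.00

£0.00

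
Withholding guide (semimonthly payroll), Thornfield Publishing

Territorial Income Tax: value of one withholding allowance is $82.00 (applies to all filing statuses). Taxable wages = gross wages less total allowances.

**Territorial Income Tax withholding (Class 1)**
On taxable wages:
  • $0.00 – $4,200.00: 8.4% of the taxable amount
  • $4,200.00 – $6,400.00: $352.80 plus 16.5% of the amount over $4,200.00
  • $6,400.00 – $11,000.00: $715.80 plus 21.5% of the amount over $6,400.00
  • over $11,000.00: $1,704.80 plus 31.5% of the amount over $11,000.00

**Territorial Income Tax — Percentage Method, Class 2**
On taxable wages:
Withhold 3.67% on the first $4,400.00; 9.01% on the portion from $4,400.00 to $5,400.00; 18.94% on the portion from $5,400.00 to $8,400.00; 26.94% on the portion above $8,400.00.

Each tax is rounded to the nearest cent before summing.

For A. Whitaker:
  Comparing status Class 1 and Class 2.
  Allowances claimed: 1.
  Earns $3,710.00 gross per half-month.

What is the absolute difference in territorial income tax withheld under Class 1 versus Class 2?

Territorial Income Tax (Class 1): taxable = $3,710.00 − 1×$82.00 = $3,628.00
  8.4% × $3,628.00 = $304.75
Territorial Income Tax (Class 2): taxable = $3,710.00 − 1×$82.00 = $3,628.00
  3.67% × $3,628.00 = $133.15
Difference: |$304.75 − $133.15| = $171.60 (higher under Class 1)

$171.60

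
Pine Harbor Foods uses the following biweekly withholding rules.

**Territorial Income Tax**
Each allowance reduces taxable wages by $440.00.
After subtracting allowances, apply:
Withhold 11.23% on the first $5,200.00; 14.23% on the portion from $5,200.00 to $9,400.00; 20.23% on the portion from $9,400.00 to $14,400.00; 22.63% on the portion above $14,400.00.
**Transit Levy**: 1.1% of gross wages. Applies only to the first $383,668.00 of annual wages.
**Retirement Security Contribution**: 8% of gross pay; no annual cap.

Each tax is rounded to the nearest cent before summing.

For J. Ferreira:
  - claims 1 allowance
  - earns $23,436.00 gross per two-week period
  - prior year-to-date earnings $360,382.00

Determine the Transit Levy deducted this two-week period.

Transit Levy: cap $383,668.00 − YTD $360,382.00 = $23,286.00 subject; 1.1% × $23,286.00 = $256.15

$256.15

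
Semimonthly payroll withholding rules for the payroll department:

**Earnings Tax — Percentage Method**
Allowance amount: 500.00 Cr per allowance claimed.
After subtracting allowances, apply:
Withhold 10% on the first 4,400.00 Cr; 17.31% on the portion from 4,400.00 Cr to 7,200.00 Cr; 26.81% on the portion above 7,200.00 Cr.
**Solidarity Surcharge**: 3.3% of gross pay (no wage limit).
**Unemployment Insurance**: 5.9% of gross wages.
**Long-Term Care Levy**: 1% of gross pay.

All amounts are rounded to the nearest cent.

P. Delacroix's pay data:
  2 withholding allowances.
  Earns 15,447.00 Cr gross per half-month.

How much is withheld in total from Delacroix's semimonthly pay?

4,443.19 Cr

Earnings Tax: taxable = 15,447.00 Cr − 2×500.00 Cr = 14,447.00 Cr
  924.68 Cr + 26.81% × (14,447.00 Cr − 7,200.00 Cr) = 924.68 Cr + 26.81% × 7,247.00 Cr = 2,867.60 Cr
Solidarity Surcharge: 3.3% × 15,447.00 Cr = 509.75 Cr
Unemployment Insurance: 5.9% × 15,447.00 Cr = 911.37 Cr
Long-Term Care Levy: 1% × 15,447.00 Cr = 154.47 Cr
Total: 2,867.60 Cr + 509.75 Cr + 911.37 Cr + 154.47 Cr = 4,443.19 Cr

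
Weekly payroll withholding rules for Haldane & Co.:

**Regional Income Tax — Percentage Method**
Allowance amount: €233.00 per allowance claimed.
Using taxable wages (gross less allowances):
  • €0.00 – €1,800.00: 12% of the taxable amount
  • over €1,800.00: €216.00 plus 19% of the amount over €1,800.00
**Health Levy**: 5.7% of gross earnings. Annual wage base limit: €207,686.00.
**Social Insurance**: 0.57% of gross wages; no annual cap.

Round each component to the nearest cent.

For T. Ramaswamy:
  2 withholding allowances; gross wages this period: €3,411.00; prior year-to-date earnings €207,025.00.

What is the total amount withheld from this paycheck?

€490.67

Regional Income Tax: taxable = €3,411.00 − 2×€233.00 = €2,945.00
  €216.00 + 19% × (€2,945.00 − €1,800.00) = €216.00 + 19% × €1,145.00 = €433.55
Health Levy: cap €207,686.00 − YTD €207,025.00 = €661.00 subject; 5.7% × €661.00 = €37.68
Social Insurance: 0.57% × €3,411.00 = €19.44
Total: €433.55 + €37.68 + €19.44 = €490.67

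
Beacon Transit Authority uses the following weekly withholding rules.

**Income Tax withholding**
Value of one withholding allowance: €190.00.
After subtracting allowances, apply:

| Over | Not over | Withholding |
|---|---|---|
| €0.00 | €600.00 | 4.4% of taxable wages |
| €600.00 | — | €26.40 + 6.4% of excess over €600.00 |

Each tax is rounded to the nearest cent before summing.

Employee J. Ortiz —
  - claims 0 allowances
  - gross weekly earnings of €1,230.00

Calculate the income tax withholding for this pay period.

Income Tax: taxable = €1,230.00
  €26.40 + 6.4% × (€1,230.00 − €600.00) = €26.40 + 6.4% × €630.00 = €66.72

€66.72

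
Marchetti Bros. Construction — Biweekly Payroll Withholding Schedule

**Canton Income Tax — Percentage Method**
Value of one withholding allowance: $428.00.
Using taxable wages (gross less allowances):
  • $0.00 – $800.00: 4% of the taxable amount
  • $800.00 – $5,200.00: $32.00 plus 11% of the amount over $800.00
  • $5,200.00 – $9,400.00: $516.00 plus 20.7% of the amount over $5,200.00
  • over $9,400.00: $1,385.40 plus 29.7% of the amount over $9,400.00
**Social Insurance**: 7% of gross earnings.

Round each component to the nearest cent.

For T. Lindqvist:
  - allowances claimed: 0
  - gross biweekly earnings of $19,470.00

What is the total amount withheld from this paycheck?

Canton Income Tax: taxable = $19,470.00
  $1,385.40 + 29.7% × ($19,470.00 − $9,400.00) = $1,385.40 + 29.7% × $10,070.00 = $4,376.19
Social Insurance: 7% × $19,470.00 = $1,362.90
Total: $4,376.19 + $1,362.90 = $5,739.09

$5,739.09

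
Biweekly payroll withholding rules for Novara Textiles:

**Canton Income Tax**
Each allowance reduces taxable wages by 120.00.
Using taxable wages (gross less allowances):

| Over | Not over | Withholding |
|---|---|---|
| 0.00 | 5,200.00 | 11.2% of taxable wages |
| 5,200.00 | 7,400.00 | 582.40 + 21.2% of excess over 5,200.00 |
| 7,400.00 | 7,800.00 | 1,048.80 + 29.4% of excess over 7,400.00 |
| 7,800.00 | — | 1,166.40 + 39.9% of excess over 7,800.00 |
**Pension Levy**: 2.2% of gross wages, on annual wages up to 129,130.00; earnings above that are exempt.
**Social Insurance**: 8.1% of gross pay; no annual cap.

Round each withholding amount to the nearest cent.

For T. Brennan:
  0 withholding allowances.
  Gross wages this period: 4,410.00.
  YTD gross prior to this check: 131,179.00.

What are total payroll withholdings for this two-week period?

Canton Income Tax: taxable = 4,410.00
  11.2% × 4,410.00 = 493.92
Pension Levy: YTD 131,179.00 ≥ cap 129,130.00 → 0.00
Social Insurance: 8.1% × 4,410.00 = 357.21
Total: 493.92 + 0.00 + 357.21 = 851.13

851.13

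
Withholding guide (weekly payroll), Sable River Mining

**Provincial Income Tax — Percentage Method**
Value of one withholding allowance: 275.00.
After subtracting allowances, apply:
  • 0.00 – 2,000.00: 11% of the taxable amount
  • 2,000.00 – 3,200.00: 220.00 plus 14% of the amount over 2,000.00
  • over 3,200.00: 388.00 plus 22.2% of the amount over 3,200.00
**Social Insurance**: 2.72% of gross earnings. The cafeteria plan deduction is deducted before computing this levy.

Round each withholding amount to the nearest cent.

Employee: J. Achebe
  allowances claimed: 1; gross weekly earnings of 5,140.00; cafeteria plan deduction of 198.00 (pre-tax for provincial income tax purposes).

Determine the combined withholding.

848.09

Provincial Income Tax: taxable = 5,140.00 − 198.00 − 1×275.00 = 4,667.00
  388.00 + 22.2% × (4,667.00 − 3,200.00) = 388.00 + 22.2% × 1,467.00 = 713.67
Social Insurance: 2.72% × 4,942.00 = 134.42
Total: 713.67 + 134.42 = 848.09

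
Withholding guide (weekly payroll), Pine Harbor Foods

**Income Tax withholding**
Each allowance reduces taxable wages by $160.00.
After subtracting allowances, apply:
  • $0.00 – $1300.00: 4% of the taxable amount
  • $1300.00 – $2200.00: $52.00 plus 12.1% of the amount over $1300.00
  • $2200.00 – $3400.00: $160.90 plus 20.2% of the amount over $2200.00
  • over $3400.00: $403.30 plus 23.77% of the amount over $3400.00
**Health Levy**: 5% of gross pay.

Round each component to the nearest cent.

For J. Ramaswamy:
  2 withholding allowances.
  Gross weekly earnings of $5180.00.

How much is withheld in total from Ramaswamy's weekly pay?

$1009.34

Income Tax: taxable = $5180.00 − 2×$160.00 = $4860.00
  $403.30 + 23.77% × ($4860.00 − $3400.00) = $403.30 + 23.77% × $1460.00 = $750.34
Health Levy: 5% × $5180.00 = $259.00
Total: $750.34 + $259.00 = $1009.34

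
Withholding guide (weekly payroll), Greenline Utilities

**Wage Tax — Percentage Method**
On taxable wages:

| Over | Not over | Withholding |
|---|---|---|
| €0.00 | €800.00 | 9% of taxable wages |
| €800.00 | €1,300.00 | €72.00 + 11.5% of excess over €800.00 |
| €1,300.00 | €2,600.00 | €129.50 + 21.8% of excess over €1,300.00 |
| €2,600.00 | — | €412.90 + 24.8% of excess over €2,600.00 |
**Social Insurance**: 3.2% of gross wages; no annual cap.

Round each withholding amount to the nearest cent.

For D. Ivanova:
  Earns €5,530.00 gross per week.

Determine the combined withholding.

€1,316.50

Wage Tax: taxable = €5,530.00
  €412.90 + 24.8% × (€5,530.00 − €2,600.00) = €412.90 + 24.8% × €2,930.00 = €1,139.54
Social Insurance: 3.2% × €5,530.00 = €176.96
Total: €1,139.54 + €176.96 = €1,316.50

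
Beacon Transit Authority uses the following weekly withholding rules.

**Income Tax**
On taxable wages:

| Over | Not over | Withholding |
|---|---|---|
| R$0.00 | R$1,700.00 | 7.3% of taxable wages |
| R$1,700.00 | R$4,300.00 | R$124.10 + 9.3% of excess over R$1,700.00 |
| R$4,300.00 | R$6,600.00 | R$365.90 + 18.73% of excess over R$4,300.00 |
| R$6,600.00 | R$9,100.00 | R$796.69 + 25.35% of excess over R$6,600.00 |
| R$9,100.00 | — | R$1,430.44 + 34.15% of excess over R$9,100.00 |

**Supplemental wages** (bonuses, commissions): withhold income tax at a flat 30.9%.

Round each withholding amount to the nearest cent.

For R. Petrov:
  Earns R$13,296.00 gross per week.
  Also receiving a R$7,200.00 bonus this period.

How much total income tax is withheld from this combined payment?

R$5,088.17

Income Tax: taxable = R$13,296.00
  R$1,430.44 + 34.15% × (R$13,296.00 − R$9,100.00) = R$1,430.44 + 34.15% × R$4,196.00 = R$2,863.37
Supplemental (30.9% flat on bonus): 30.9% × R$7,200.00 = R$2,224.80
Total income tax: R$2,863.37 + R$2,224.80 = R$5,088.17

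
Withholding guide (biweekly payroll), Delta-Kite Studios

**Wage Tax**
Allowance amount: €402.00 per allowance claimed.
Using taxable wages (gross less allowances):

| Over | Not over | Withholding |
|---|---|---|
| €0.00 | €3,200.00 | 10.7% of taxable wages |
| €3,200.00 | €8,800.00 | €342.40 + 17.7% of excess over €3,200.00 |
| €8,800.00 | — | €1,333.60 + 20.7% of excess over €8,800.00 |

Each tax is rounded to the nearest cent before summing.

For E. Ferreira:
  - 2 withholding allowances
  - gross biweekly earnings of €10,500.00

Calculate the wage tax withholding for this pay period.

€1,519.07

Wage Tax: taxable = €10,500.00 − 2×€402.00 = €9,696.00
  €1,333.60 + 20.7% × (€9,696.00 − €8,800.00) = €1,333.60 + 20.7% × €896.00 = €1,519.07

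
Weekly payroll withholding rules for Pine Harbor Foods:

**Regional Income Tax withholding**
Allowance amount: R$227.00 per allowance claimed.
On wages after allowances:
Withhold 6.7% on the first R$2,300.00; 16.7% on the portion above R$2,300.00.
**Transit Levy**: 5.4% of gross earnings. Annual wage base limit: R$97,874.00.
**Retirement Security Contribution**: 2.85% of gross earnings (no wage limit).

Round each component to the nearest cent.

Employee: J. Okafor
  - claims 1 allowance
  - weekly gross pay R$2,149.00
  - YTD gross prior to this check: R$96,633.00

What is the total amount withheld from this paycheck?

R$257.03

Regional Income Tax: taxable = R$2,149.00 − 1×R$227.00 = R$1,922.00
  6.7% × R$1,922.00 = R$128.77
Transit Levy: cap R$97,874.00 − YTD R$96,633.00 = R$1,241.00 subject; 5.4% × R$1,241.00 = R$67.01
Retirement Security Contribution: 2.85% × R$2,149.00 = R$61.25
Total: R$128.77 + R$67.01 + R$61.25 = R$257.03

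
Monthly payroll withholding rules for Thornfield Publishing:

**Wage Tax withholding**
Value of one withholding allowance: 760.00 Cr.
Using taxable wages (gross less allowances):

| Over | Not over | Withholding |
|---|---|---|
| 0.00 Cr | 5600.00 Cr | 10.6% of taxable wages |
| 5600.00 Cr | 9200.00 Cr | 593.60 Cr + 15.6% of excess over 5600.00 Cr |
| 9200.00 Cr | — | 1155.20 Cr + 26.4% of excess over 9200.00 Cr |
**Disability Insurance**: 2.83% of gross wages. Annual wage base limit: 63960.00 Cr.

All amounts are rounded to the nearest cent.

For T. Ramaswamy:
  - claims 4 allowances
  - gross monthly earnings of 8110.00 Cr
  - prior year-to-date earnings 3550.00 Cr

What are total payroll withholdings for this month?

Wage Tax: taxable = 8110.00 Cr − 4×760.00 Cr = 5070.00 Cr
  10.6% × 5070.00 Cr = 537.42 Cr
Disability Insurance: 2.83% × 8110.00 Cr = 229.51 Cr
Total: 537.42 Cr + 229.51 Cr = 766.93 Cr

766.93 Cr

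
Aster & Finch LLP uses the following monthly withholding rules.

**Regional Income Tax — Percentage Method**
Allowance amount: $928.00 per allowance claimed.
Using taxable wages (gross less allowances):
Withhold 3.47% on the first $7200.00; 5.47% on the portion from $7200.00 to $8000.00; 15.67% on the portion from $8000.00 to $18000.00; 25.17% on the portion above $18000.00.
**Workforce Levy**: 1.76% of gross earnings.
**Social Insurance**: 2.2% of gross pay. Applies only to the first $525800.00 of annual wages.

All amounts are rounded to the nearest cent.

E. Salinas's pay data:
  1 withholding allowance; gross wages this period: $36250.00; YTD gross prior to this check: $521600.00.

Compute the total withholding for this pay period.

Regional Income Tax: taxable = $36250.00 − 1×$928.00 = $35322.00
  $1860.60 + 25.17% × ($35322.00 − $18000.00) = $1860.60 + 25.17% × $17322.00 = $6220.55
Workforce Levy: 1.76% × $36250.00 = $638.00
Social Insurance: cap $525800.00 − YTD $521600.00 = $4200.00 subject; 2.2% × $4200.00 = $92.40
Total: $6220.55 + $638.00 + $92.40 = $6950.95

$6950.95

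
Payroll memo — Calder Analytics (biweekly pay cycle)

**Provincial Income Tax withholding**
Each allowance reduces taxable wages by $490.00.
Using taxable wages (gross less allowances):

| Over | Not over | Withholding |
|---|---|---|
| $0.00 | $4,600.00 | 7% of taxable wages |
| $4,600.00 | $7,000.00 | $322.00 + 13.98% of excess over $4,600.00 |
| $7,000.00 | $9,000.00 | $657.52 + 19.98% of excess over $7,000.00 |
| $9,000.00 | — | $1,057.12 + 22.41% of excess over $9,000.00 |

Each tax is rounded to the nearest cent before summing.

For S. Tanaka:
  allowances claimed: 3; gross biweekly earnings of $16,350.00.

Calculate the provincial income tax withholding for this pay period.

$2,374.83

Provincial Income Tax: taxable = $16,350.00 − 3×$490.00 = $14,880.00
  $1,057.12 + 22.41% × ($14,880.00 − $9,000.00) = $1,057.12 + 22.41% × $5,880.00 = $2,374.83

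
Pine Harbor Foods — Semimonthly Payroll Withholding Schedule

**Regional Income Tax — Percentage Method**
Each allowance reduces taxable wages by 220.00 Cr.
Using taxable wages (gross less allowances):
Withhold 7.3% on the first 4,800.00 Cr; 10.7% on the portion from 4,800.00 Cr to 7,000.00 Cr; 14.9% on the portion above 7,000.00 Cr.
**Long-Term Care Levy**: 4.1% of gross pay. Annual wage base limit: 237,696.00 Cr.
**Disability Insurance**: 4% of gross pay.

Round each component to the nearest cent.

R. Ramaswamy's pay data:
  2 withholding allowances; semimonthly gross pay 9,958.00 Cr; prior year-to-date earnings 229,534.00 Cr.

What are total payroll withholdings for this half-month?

Regional Income Tax: taxable = 9,958.00 Cr − 2×220.00 Cr = 9,518.00 Cr
  585.80 Cr + 14.9% × (9,518.00 Cr − 7,000.00 Cr) = 585.80 Cr + 14.9% × 2,518.00 Cr = 960.98 Cr
Long-Term Care Levy: cap 237,696.00 Cr − YTD 229,534.00 Cr = 8,162.00 Cr subject; 4.1% × 8,162.00 Cr = 334.64 Cr
Disability Insurance: 4% × 9,958.00 Cr = 398.32 Cr
Total: 960.98 Cr + 334.64 Cr + 398.32 Cr = 1,693.94 Cr

1,693.94 Cr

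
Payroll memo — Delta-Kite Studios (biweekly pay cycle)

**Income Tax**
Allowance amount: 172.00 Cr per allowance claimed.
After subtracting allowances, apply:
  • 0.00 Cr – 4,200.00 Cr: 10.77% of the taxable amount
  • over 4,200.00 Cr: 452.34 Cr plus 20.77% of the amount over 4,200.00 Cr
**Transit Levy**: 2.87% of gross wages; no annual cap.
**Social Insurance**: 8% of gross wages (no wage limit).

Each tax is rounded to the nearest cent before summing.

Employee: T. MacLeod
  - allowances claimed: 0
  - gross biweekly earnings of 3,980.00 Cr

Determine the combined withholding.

861.28 Cr

Income Tax: taxable = 3,980.00 Cr
  10.77% × 3,980.00 Cr = 428.65 Cr
Transit Levy: 2.87% × 3,980.00 Cr = 114.23 Cr
Social Insurance: 8% × 3,980.00 Cr = 318.40 Cr
Total: 428.65 Cr + 114.23 Cr + 318.40 Cr = 861.28 Cr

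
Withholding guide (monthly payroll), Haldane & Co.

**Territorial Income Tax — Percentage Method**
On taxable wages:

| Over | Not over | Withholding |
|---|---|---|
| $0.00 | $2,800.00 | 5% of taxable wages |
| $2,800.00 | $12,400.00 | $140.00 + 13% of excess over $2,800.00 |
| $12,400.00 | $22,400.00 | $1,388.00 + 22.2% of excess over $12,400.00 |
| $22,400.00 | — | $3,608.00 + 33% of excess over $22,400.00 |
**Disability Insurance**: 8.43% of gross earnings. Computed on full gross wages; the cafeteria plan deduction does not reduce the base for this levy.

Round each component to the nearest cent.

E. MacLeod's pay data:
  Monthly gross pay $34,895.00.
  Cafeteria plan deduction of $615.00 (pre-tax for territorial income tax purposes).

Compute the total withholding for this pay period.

Territorial Income Tax: taxable = $34,895.00 − $615.00 = $34,280.00
  $3,608.00 + 33% × ($34,280.00 − $22,400.00) = $3,608.00 + 33% × $11,880.00 = $7,528.40
Disability Insurance: 8.43% × $34,895.00 = $2,941.65
Total: $7,528.40 + $2,941.65 = $10,470.05

$10,470.05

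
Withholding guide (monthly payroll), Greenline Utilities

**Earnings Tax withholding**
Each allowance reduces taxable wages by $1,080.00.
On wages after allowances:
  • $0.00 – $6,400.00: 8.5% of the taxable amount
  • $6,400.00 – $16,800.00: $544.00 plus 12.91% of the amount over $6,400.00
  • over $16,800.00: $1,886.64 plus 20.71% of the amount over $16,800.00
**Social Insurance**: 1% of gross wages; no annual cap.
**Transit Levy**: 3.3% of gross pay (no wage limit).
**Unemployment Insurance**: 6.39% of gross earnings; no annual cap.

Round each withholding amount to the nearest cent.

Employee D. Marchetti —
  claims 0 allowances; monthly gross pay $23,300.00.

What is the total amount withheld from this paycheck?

$5,723.56

Earnings Tax: taxable = $23,300.00
  $1,886.64 + 20.71% × ($23,300.00 − $16,800.00) = $1,886.64 + 20.71% × $6,500.00 = $3,232.79
Social Insurance: 1% × $23,300.00 = $233.00
Transit Levy: 3.3% × $23,300.00 = $768.90
Unemployment Insurance: 6.39% × $23,300.00 = $1,488.87
Total: $3,232.79 + $233.00 + $768.90 + $1,488.87 = $5,723.56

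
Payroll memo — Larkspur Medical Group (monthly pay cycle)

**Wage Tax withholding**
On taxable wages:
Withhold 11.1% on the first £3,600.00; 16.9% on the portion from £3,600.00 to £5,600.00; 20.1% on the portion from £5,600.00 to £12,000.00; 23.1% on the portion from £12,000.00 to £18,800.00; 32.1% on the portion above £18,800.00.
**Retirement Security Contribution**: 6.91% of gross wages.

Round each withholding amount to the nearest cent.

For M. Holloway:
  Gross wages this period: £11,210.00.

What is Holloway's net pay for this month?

£8,570.18

Wage Tax: taxable = £11,210.00
  £737.60 + 20.1% × (£11,210.00 − £5,600.00) = £737.60 + 20.1% × £5,610.00 = £1,865.21
Retirement Security Contribution: 6.91% × £11,210.00 = £774.61
Total withheld: £1,865.21 + £774.61 = £2,639.82
Net pay: £11,210.00 − £2,639.82 = £8,570.18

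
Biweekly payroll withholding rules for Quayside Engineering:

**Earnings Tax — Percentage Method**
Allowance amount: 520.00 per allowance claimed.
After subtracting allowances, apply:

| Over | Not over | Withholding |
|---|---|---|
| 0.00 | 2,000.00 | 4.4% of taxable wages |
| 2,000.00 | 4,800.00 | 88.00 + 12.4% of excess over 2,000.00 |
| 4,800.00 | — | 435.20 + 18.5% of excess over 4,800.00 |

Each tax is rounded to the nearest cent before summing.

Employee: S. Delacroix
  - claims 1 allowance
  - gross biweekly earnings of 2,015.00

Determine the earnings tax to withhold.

Earnings Tax: taxable = 2,015.00 − 1×520.00 = 1,495.00
  4.4% × 1,495.00 = 65.78

65.78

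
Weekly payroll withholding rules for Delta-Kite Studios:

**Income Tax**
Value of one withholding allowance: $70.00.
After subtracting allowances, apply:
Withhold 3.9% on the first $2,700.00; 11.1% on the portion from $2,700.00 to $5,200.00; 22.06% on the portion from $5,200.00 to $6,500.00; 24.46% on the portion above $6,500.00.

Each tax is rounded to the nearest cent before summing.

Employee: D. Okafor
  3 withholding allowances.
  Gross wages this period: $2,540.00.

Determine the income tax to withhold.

$90.87

Income Tax: taxable = $2,540.00 − 3×$70.00 = $2,330.00
  3.9% × $2,330.00 = $90.87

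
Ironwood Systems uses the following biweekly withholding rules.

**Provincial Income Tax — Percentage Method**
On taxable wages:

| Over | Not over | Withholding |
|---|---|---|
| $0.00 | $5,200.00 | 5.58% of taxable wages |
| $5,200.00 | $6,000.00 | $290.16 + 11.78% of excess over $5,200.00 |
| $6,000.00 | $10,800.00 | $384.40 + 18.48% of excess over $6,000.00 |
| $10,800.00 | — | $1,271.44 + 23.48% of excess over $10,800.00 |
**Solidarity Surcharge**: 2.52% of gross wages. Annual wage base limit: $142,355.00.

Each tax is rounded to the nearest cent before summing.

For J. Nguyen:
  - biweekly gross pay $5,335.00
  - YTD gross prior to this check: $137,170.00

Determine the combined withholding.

Provincial Income Tax: taxable = $5,335.00
  $290.16 + 11.78% × ($5,335.00 − $5,200.00) = $290.16 + 11.78% × $135.00 = $306.06
Solidarity Surcharge: cap $142,355.00 − YTD $137,170.00 = $5,185.00 subject; 2.52% × $5,185.00 = $130.66
Total: $306.06 + $130.66 = $436.72

$436.72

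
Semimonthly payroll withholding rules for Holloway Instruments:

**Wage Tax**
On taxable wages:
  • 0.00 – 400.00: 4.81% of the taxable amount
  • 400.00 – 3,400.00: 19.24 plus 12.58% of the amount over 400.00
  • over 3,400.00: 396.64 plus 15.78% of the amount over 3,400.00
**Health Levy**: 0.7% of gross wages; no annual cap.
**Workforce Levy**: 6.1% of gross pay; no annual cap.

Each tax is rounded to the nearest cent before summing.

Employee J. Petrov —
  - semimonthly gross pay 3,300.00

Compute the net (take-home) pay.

2,691.54

Wage Tax: taxable = 3,300.00
  19.24 + 12.58% × (3,300.00 − 400.00) = 19.24 + 12.58% × 2,900.00 = 384.06
Health Levy: 0.7% × 3,300.00 = 23.10
Workforce Levy: 6.1% × 3,300.00 = 201.30
Total withheld: 384.06 + 23.10 + 201.30 = 608.46
Net pay: 3,300.00 − 608.46 = 2,691.54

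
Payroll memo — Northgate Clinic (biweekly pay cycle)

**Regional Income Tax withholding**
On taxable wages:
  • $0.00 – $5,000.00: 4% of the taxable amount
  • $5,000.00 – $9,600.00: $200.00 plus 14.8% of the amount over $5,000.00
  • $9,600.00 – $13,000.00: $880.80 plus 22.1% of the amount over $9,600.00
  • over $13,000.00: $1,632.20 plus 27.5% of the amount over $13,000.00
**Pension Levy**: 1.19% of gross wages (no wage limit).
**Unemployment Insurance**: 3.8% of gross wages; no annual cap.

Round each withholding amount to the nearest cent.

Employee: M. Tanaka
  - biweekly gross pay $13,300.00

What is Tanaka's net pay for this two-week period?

$10,921.63

Regional Income Tax: taxable = $13,300.00
  $1,632.20 + 27.5% × ($13,300.00 − $13,000.00) = $1,632.20 + 27.5% × $300.00 = $1,714.70
Pension Levy: 1.19% × $13,300.00 = $158.27
Unemployment Insurance: 3.8% × $13,300.00 = $505.40
Total withheld: $1,714.70 + $158.27 + $505.40 = $2,378.37
Net pay: $13,300.00 − $2,378.37 = $10,921.63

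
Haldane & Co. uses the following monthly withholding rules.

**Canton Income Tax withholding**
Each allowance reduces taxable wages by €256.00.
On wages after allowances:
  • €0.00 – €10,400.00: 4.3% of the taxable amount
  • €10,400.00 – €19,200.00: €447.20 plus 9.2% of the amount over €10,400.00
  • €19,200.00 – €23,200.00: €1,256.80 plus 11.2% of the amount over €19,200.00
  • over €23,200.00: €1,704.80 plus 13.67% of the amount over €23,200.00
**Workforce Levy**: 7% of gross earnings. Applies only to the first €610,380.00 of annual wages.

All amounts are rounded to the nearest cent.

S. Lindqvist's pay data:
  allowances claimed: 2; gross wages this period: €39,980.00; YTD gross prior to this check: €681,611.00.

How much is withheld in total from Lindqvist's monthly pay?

€3,928.64

Canton Income Tax: taxable = €39,980.00 − 2×€256.00 = €39,468.00
  €1,704.80 + 13.67% × (€39,468.00 − €23,200.00) = €1,704.80 + 13.67% × €16,268.00 = €3,928.64
Workforce Levy: YTD €681,611.00 ≥ cap €610,380.00 → €0.00
Total: €3,928.64 + €0.00 = €3,928.64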